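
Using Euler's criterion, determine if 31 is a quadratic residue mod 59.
By Euler's criterion: 31^{29} ≡ 58 mod 59. Since this equals -1 (≡ 58), 31 is not a QR.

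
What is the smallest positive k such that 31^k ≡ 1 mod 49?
Powers of 31 mod 49: 31^1≡31, 31^2≡30, 31^3≡48, 31^4≡18, 31^5≡19, 31^6≡1. ord_49(31) = 6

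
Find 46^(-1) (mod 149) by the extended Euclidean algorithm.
Extended GCD: 46(-68) + 149(21) = 1. So 46^(-1) ≡ -68 ≡ 81 (mod 149). Verify: 46 × 81 = 3726 ≡ 1 (mod 149)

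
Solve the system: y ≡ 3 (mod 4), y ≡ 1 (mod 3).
M = 4 × 3 = 12. M₁ = 3, y₁ ≡ 3 (mod 4). M₂ = 4, y₂ ≡ 1 (mod 3). y = 3×3×3 + 1×4×1 ≡ 7 (mod 12)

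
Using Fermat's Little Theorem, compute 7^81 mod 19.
By Fermat: 7^{18} ≡ 1 mod 19. 81 = 4×18 + 9. So 7^{81} ≡ 7^{9} ≡ 1 mod 19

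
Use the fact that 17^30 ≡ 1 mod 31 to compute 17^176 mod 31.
By Fermat: 17^{30} ≡ 1 mod 31. 176 ≡ 26 mod 30. So 17^{176} ≡ 17^{26} ≡ 9 mod 31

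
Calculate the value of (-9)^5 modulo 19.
By repeated squaring mod 19: (-9)^{1}≡10, (-9)^{2}≡5, (-9)^{4}≡6. Then (-9)^{5} = (-9)^{4+1} ≡ 6 × 10 ≡ 3 mod 19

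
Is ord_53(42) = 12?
Powers of 42 mod 53: 42^1≡42, 42^2≡15, 42^3≡47, 42^4≡13, 42^5≡16, 42^6≡36, 42^7≡28, 42^8≡10, 42^9≡49, 42^10≡44, 42^11≡46, 42^12≡24, 42^13≡1. 42^12≡24≢1, so ord ≠ 12. No, the actual order is 13.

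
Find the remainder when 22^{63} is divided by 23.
By Fermat: 22^{22} ≡ 1 (mod 23). 63 = 2×22 + 19. So 22^{63} ≡ 22^{19} ≡ 22 (mod 23)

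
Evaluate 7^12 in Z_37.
By repeated squaring mod 37: 7^{1}≡7, 7^{2}≡12, 7^{4}≡33, 7^{8}≡16. Then 7^{12} = 7^{8+4} ≡ 16 × 33 ≡ 10 mod 37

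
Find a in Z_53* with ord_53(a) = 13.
10 has order 13 mod 53 since 10^{13} ≡ 1 (mod 53) and no smaller power works.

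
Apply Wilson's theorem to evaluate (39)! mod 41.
(40)! = (39)! × (40) ≡ -1 (mod 41). So (39)! ≡ -1 × (40)^(-1) ≡ (-1)×(-1) = 1 (mod 41)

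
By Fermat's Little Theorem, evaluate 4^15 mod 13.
By Fermat: 4^{12} ≡ 1 (mod 13). So 4^{15} = 4^{12} · 4^{3} ≡ 4^{3} ≡ 12 (mod 13)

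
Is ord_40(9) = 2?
Powers of 9 mod 40: 9^1≡9, 9^2≡1. First k with 9^k≡1 is k=2. Yes, ord_40(9) = 2.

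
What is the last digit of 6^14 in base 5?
Using Fermat: 6^{4} ≡ 1 (mod 5). 14 ≡ 2 (mod 4). So 6^{14} ≡ 6^{2} ≡ 1 (mod 5)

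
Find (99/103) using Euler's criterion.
(99/103) = 99^{51} mod 103 = -1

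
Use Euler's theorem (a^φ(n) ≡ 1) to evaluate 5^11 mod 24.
By Euler: 5^{8} ≡ 1 (mod 24) since gcd(5, 24) = 1. 11 = 1×8 + 3. So 5^{11} ≡ 5^{3} ≡ 5 (mod 24)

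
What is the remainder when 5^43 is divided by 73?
By repeated squaring (mod 73): 5^{1}≡5, 5^{2}≡25, 5^{4}≡41, 5^{8}≡2, 5^{16}≡4, 5^{32}≡16. Then 5^{43} = 5^{32+8+2+1} ≡ 16 × 2 × 25 × 5 ≡ 58 (mod 73)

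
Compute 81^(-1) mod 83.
Since 83 is prime, by Fermat 81^(-1) ≡ 81^{81} ≡ 41 mod 83. Verify: 81 × 41 = 3321 ≡ 1 mod 83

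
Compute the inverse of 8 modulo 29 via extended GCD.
Extended GCD: 8(11) + 29(-3) = 1. So 8^(-1) ≡ 11 mod 29. Verify: 8 × 11 = 88 ≡ 1 mod 29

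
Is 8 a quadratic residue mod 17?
By Euler's criterion: 8^{8} ≡ 1 (mod 17). Since this equals 1, 8 is a QR.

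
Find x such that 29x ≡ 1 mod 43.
Since 43 is prime, by Fermat 29^(-1) ≡ 29^{41} ≡ 3 mod 43. Verify: 29 × 3 = 87 ≡ 1 mod 43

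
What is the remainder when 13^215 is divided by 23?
Using Fermat: 13^{22} ≡ 1 (mod 23). 215 ≡ 17 (mod 22). So 13^{215} ≡ 13^{17} ≡ 6 (mod 23)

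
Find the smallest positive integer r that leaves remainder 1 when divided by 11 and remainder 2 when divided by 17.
M = 11 × 17 = 187. M₁ = 17, y₁ ≡ 2 mod 11. M₂ = 11, y₂ ≡ 14 mod 17. r = 1×17×2 + 2×11×14 ≡ 155 mod 187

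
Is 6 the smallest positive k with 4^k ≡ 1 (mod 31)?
Powers of 4 mod 31: 4^1≡4, 4^2≡16, 4^3≡2, 4^4≡8, 4^5≡1. Already 4^5≡1, so the order is 5 < 6. No, the actual order is 5.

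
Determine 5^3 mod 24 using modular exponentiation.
5^{3} = 125 ≡ 5 (mod 24)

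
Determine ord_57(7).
Powers of 7 mod 57: 7^1≡7, 7^2≡49, 7^3≡1. So the order of 7 is 3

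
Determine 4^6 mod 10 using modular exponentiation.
By repeated squaring (mod 10): 4^{1}≡4, 4^{2}≡6, 4^{4}≡6. Then 4^{6} = 4^{4+2} ≡ 6 × 6 ≡ 6 (mod 10)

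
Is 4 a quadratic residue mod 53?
By Euler's criterion: 4^{26} ≡ 1 mod 53. Since this equals 1, 4 is a QR.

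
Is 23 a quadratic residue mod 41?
By Euler's criterion: 23^{20} ≡ 1 mod 41. Since this equals 1, 23 is a QR.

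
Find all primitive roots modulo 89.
There are φ(88) = 40 primitive roots mod 89: {3, 6, 7, 13, 14, 15, 19, 23, 24, 26, 27, 28, 29, 30, 31, 33, 35, 38, 41, 43, 46, 48, 51, 54, 56, 58, 59, 60, 61, 62, 63, 65, 66, 70, 74, 75, 76, 82, 83, 86}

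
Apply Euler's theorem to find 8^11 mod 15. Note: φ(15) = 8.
By Euler: 8^{8} ≡ 1 mod 15 since gcd(8, 15) = 1. 11 = 1×8 + 3. So 8^{11} ≡ 8^{3} ≡ 2 mod 15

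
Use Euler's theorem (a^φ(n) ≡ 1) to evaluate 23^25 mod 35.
By Euler: 23^{24} ≡ 1 (mod 35) since gcd(23, 35) = 1. 25 = 1×24 + 1. So 23^{25} ≡ 23^{1} ≡ 23 (mod 35)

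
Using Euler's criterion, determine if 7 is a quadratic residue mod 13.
By Euler's criterion: 7^{6} ≡ 12 (mod 13). Since this equals -1 (≡ 12), 7 is not a QR.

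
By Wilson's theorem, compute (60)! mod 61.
By Wilson's theorem, (60)! ≡ -1 ≡ 60 mod 61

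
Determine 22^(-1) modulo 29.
Since 29 is prime, by Fermat 22^(-1) ≡ 22^{27} ≡ 4 mod 29. Verify: 22 × 4 = 88 ≡ 1 mod 29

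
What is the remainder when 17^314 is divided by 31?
Using Fermat: 17^{30} ≡ 1 (mod 31). 314 ≡ 14 (mod 30). So 17^{314} ≡ 17^{14} ≡ 20 (mod 31)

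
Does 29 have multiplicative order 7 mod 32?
Powers of 29 mod 32: 29^1≡29, 29^2≡9, 29^3≡5, 29^4≡17, 29^5≡13, 29^6≡25, 29^7≡21, 29^8≡1. 29^7≡21≢1, so ord ≠ 7. No, the actual order is 8.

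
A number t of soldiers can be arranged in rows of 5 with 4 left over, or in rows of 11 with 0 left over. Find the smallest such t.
M = 5 × 11 = 55. M₁ = 11, y₁ ≡ 1 (mod 5). M₂ = 5, y₂ ≡ 9 (mod 11). t = 4×11×1 + 0×5×9 ≡ 44 (mod 55)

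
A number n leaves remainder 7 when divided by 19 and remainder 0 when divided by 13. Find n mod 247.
M = 19 × 13 = 247. M₁ = 13, y₁ ≡ 3 mod 19. M₂ = 19, y₂ ≡ 11 mod 13. n = 7×13×3 + 0×19×11 ≡ 26 mod 247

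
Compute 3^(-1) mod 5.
Since 5 is prime, by Fermat 3^(-1) ≡ 3^{3} ≡ 2 mod 5. Verify: 3 × 2 = 6 ≡ 1 mod 5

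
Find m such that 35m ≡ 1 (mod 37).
Since 37 is prime, by Fermat 35^(-1) ≡ 35^{35} ≡ 18 (mod 37). Verify: 35 × 18 = 630 ≡ 1 (mod 37)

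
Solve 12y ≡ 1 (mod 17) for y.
Since 17 is prime, by Fermat 12^(-1) ≡ 12^{15} ≡ 10 (mod 17). Verify: 12 × 10 = 120 ≡ 1 (mod 17)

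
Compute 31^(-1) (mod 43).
Since 43 is prime, by Fermat 31^(-1) ≡ 31^{41} ≡ 25 (mod 43). Verify: 31 × 25 = 775 ≡ 1 (mod 43)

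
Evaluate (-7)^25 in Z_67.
By repeated squaring mod 67: (-7)^{1}≡60, (-7)^{2}≡49, (-7)^{4}≡56, (-7)^{8}≡54, (-7)^{16}≡35. Then (-7)^{25} = (-7)^{16+8+1} ≡ 35 × 54 × 60 ≡ 36 mod 67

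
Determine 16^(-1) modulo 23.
Since 23 is prime, by Fermat 16^(-1) ≡ 16^{21} ≡ 13 (mod 23). Verify: 16 × 13 = 208 ≡ 1 (mod 23)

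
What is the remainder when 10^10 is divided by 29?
By repeated squaring (mod 29): 10^{1}≡10, 10^{2}≡13, 10^{4}≡24, 10^{8}≡25. Then 10^{10} = 10^{8+2} ≡ 25 × 13 ≡ 6 (mod 29)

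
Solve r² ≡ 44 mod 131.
The square roots of 44 mod 131 are 100 and 31. Verify: 100² = 10000 ≡ 44 mod 131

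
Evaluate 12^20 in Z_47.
By repeated squaring mod 47: 12^{1}≡12, 12^{2}≡3, 12^{4}≡9, 12^{8}≡34, 12^{16}≡28. Then 12^{20} = 12^{16+4} ≡ 28 × 9 ≡ 17 mod 47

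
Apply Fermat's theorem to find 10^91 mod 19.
By Fermat: 10^{18} ≡ 1 mod 19. 91 = 5×18 + 1. So 10^{91} ≡ 10^{1} ≡ 10 mod 19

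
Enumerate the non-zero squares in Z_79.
Quadratic residues modulo 79: {1, 2, 4, 5, 8, 9, 10, 11, 13, 16, 18, 19, 20, 21, 22, 23, 25, 26, 31, 32, 36, 38, 40, 42, 44, 45, 46, 49, 50, 51, 52, 55, 62, 64, 65, 67, 72, 73, 76}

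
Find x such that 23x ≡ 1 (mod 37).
Since 37 is prime, by Fermat 23^(-1) ≡ 23^{35} ≡ 29 (mod 37). Verify: 23 × 29 = 667 ≡ 1 (mod 37)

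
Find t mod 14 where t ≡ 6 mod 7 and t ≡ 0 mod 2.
M = 7 × 2 = 14. M₁ = 2, y₁ ≡ 4 mod 7. M₂ = 7, y₂ ≡ 1 mod 2. t = 6×2×4 + 0×7×1 ≡ 6 mod 14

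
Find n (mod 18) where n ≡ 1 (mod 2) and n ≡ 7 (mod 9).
M = 2 × 9 = 18. M₁ = 9, y₁ ≡ 1 (mod 2). M₂ = 2, y₂ ≡ 5 (mod 9). n = 1×9×1 + 7×2×5 ≡ 7 (mod 18)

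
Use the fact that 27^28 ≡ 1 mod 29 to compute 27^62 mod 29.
By Fermat: 27^{28} ≡ 1 mod 29. 62 = 2×28 + 6. So 27^{62} ≡ 27^{6} ≡ 6 mod 29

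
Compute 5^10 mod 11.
Using Fermat: 5^{10} ≡ 1 mod 11. 10 ≡ 0 mod 10. So 5^{10} ≡ 5^{0} ≡ 1 mod 11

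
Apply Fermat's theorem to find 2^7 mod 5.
By Fermat: 2^{4} ≡ 1 mod 5. So 2^{7} = 2^{4} · 2^{3} ≡ 2^{3} ≡ 3 mod 5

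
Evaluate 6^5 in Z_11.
By repeated squaring mod 11: 6^{1}≡6, 6^{2}≡3, 6^{4}≡9. Then 6^{5} = 6^{4+1} ≡ 9 × 6 ≡ 10 mod 11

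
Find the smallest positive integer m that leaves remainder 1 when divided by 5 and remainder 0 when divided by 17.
M = 5 × 17 = 85. M₁ = 17, y₁ ≡ 3 (mod 5). M₂ = 5, y₂ ≡ 7 (mod 17). m = 1×17×3 + 0×5×7 ≡ 51 (mod 85)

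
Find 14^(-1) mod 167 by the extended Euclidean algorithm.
Extended GCD: 14(12) + 167(-1) = 1. So 14^(-1) ≡ 12 mod 167. Verify: 14 × 12 = 168 ≡ 1 mod 167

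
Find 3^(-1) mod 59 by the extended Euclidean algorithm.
Extended GCD: 3(20) + 59(-1) = 1. So 3^(-1) ≡ 20 mod 59. Verify: 3 × 20 = 60 ≡ 1 mod 59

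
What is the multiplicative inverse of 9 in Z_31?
Since 31 is prime, by Fermat 9^(-1) ≡ 9^{29} ≡ 7 mod 31. Verify: 9 × 7 = 63 ≡ 1 mod 31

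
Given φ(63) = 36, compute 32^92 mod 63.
By Euler: 32^{36} ≡ 1 (mod 63) since gcd(32, 63) = 1. 92 = 2×36 + 20. So 32^{92} ≡ 32^{20} ≡ 16 (mod 63)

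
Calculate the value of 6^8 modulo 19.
By repeated squaring mod 19: 6^{1}≡6, 6^{2}≡17, 6^{4}≡4, 6^{8}≡16. So 6^{8} ≡ 16 mod 19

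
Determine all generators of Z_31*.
There are φ(30) = 8 primitive roots mod 31: {3, 11, 12, 13, 17, 21, 22, 24}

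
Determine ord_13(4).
Powers of 4 mod 13: 4^1≡4, 4^2≡3, 4^3≡12, 4^4≡9, 4^5≡10, 4^6≡1. Order = 6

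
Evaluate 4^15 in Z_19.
By repeated squaring (mod 19): 4^{1}≡4, 4^{2}≡16, 4^{4}≡9, 4^{8}≡5. Then 4^{15} = 4^{8+4+2+1} ≡ 5 × 9 × 16 × 4 ≡ 11 (mod 19)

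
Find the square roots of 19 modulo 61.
The square roots of 19 mod 61 are 43 and 18. Verify: 43² = 1849 ≡ 19 mod 61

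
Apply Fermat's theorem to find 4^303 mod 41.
By Fermat: 4^{40} ≡ 1 mod 41. 303 ≡ 23 mod 40. So 4^{303} ≡ 4^{23} ≡ 23 mod 41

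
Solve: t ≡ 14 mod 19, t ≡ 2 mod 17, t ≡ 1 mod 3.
M = 19 × 17 × 3 = 969. M₁ = 51, y₁ ≡ 3 mod 19. M₂ = 57, y₂ ≡ 3 mod 17. M₃ = 323, y₃ ≡ 2 mod 3. t = 14×51×3 + 2×57×3 + 1×323×2 ≡ 223 mod 969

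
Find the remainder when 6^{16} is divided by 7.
By Fermat: 6^{6} ≡ 1 mod 7. 16 = 2×6 + 4. So 6^{16} ≡ 6^{4} ≡ 1 mod 7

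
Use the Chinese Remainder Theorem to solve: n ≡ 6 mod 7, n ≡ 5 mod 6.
M = 7 × 6 = 42. M₁ = 6, y₁ ≡ 6 mod 7. M₂ = 7, y₂ ≡ 1 mod 6. n = 6×6×6 + 5×7×1 ≡ 41 mod 42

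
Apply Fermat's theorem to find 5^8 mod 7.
By Fermat: 5^{6} ≡ 1 mod 7. So 5^{8} = 5^{6} · 5^{2} ≡ 5^{2} ≡ 4 mod 7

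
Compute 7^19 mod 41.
By repeated squaring mod 41: 7^{1}≡7, 7^{2}≡8, 7^{4}≡23, 7^{8}≡37, 7^{16}≡16. Then 7^{19} = 7^{16+2+1} ≡ 16 × 8 × 7 ≡ 35 mod 41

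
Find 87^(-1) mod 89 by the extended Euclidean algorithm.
Extended GCD: 87(44) + 89(-43) = 1. So 87^(-1) ≡ 44 mod 89. Verify: 87 × 44 = 3828 ≡ 1 mod 89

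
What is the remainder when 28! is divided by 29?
By Wilson's theorem, (28)! ≡ -1 ≡ 28 mod 29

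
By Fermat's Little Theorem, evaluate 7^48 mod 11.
By Fermat: 7^{10} ≡ 1 (mod 11). 48 = 4×10 + 8. So 7^{48} ≡ 7^{8} ≡ 9 (mod 11)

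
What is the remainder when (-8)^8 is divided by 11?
By repeated squaring (mod 11): (-8)^{1}≡3, (-8)^{2}≡9, (-8)^{4}≡4, (-8)^{8}≡5. So (-8)^{8} ≡ 5 (mod 11)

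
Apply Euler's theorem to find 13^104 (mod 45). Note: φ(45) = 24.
By Euler: 13^{24} ≡ 1 (mod 45) since gcd(13, 45) = 1. 104 = 4×24 + 8. So 13^{104} ≡ 13^{8} ≡ 16 (mod 45)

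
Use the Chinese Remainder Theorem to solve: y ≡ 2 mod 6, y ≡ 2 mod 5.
M = 6 × 5 = 30. M₁ = 5, y₁ ≡ 5 mod 6. M₂ = 6, y₂ ≡ 1 mod 5. y = 2×5×5 + 2×6×1 ≡ 2 mod 30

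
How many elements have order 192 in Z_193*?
Number of primitive roots mod 193 = φ(p-1) = φ(192) = 64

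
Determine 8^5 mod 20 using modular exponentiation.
By repeated squaring (mod 20): 8^{1}≡8, 8^{2}≡4, 8^{4}≡16. Then 8^{5} = 8^{4+1} ≡ 16 × 8 ≡ 8 (mod 20)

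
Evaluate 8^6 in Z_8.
By repeated squaring mod 8: 8^{1}≡0, 8^{2}≡0, 8^{4}≡0. Then 8^{6} = 8^{4+2} ≡ 0 × 0 ≡ 0 mod 8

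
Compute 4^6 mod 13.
By repeated squaring (mod 13): 4^{1}≡4, 4^{2}≡3, 4^{4}≡9. Then 4^{6} = 4^{4+2} ≡ 9 × 3 ≡ 1 (mod 13)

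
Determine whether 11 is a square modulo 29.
By Euler's criterion: 11^{14} ≡ 28 mod 29. Since this equals -1 (≡ 28), 11 is not a QR.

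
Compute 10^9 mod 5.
By repeated squaring mod 5: 10^{1}≡0, 10^{2}≡0, 10^{4}≡0, 10^{8}≡0. Then 10^{9} = 10^{8+1} ≡ 0 × 0 ≡ 0 mod 5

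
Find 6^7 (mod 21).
By repeated squaring (mod 21): 6^{1}≡6, 6^{2}≡15, 6^{4}≡15. Then 6^{7} = 6^{4+2+1} ≡ 15 × 15 × 6 ≡ 6 (mod 21)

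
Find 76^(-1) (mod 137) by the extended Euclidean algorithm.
Extended GCD: 76(-9) + 137(5) = 1. So 76^(-1) ≡ -9 ≡ 128 (mod 137). Verify: 76 × 128 = 9728 ≡ 1 (mod 137)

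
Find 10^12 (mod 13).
Using Fermat: 10^{12} ≡ 1 (mod 13). 12 ≡ 0 (mod 12). So 10^{12} ≡ 10^{0} ≡ 1 (mod 13)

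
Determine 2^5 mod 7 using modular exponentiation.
By repeated squaring mod 7: 2^{1}≡2, 2^{2}≡4, 2^{4}≡2. Then 2^{5} = 2^{4+1} ≡ 2 × 2 ≡ 4 mod 7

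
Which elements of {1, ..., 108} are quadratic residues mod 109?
Squares in Z_109*: {1, 3, 4, 5, 7, 9, 12, 15, 16, 20, 21, 22, 25, 26, 27, 28, 29, 31, 34, 35, 36, 38, 43, 45, 46, 48, 49, 60, 61, 63, 64, 66, 71, 73, 74, 75, 78, 80, 81, 82, 83, 84, 87, 88, 89, 93, 94, 97, 100, 102, 104, 105, 106, 108}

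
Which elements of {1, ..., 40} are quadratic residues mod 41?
QRs mod 41: {1, 2, 4, 5, 8, 9, 10, 16, 18, 20, 21, 23, 25, 31, 32, 33, 36, 37, 39, 40}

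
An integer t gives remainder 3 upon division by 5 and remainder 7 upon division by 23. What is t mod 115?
M = 5 × 23 = 115. M₁ = 23, y₁ ≡ 2 mod 5. M₂ = 5, y₂ ≡ 14 mod 23. t = 3×23×2 + 7×5×14 ≡ 53 mod 115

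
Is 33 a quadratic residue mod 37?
By Euler's criterion: 33^{18} ≡ 1 mod 37. Since this equals 1, 33 is a QR.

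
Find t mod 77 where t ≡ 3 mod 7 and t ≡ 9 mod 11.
M = 7 × 11 = 77. M₁ = 11, y₁ ≡ 2 mod 7. M₂ = 7, y₂ ≡ 8 mod 11. t = 3×11×2 + 9×7×8 ≡ 31 mod 77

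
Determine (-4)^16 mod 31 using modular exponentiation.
By repeated squaring mod 31: (-4)^{1}≡27, (-4)^{2}≡16, (-4)^{4}≡8, (-4)^{8}≡2, (-4)^{16}≡4. So (-4)^{16} ≡ 4 mod 31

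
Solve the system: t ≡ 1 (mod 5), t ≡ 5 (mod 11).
M = 5 × 11 = 55. M₁ = 11, y₁ ≡ 1 (mod 5). M₂ = 5, y₂ ≡ 9 (mod 11). t = 1×11×1 + 5×5×9 ≡ 16 (mod 55)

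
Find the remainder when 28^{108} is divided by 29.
By Fermat: 28^{28} ≡ 1 mod 29. 108 = 3×28 + 24. So 28^{108} ≡ 28^{24} ≡ 1 mod 29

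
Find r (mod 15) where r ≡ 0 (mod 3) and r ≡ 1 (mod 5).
M = 3 × 5 = 15. M₁ = 5, y₁ ≡ 2 (mod 3). M₂ = 3, y₂ ≡ 2 (mod 5). r = 0×5×2 + 1×3×2 ≡ 6 (mod 15)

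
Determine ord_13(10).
Powers of 10 mod 13: 10^1≡10, 10^2≡9, 10^3≡12, 10^4≡3, 10^5≡4, 10^6≡1. So the order of 10 is 6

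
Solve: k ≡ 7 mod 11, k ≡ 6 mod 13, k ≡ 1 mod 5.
M = 11 × 13 × 5 = 715. M₁ = 65, y₁ ≡ 10 mod 11. M₂ = 55, y₂ ≡ 9 mod 13. M₃ = 143, y₃ ≡ 2 mod 5. k = 7×65×10 + 6×55×9 + 1×143×2 ≡ 656 mod 715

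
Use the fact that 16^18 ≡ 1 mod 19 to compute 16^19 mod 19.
By Fermat: 16^{18} ≡ 1 mod 19. So 16^{19} = 16^{18} · 16^{1} ≡ 16^{1} ≡ 16 mod 19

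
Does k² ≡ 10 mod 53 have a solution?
By Euler's criterion: 10^{26} ≡ 1 mod 53. Since this equals 1, 10 is a QR.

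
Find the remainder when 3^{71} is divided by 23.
By Fermat: 3^{22} ≡ 1 mod 23. 71 = 3×22 + 5. So 3^{71} ≡ 3^{5} ≡ 13 mod 23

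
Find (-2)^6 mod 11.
By repeated squaring mod 11: (-2)^{1}≡9, (-2)^{2}≡4, (-2)^{4}≡5. Then (-2)^{6} = (-2)^{4+2} ≡ 5 × 4 ≡ 9 mod 11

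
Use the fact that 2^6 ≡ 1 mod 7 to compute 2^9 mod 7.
By Fermat: 2^{6} ≡ 1 mod 7. So 2^{9} = 2^{6} · 2^{3} ≡ 2^{3} ≡ 1 mod 7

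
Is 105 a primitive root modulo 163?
105^{6} ≡ 1 (mod 163) and 6 < 162, so ord_163(105) = 6 ≠ 162 and 105 is not a primitive root.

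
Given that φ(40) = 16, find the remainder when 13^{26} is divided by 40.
By Euler: 13^{16} ≡ 1 mod 40 since gcd(13, 40) = 1. 26 = 1×16 + 10. So 13^{26} ≡ 13^{10} ≡ 9 mod 40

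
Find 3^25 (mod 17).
Using Fermat: 3^{16} ≡ 1 (mod 17). 25 ≡ 9 (mod 16). So 3^{25} ≡ 3^{9} ≡ 14 (mod 17)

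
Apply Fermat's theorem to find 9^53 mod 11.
By Fermat: 9^{10} ≡ 1 mod 11. 53 = 5×10 + 3. So 9^{53} ≡ 9^{3} ≡ 3 mod 11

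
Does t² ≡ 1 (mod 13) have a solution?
By Euler's criterion: 1^{6} ≡ 1 (mod 13). Since this equals 1, 1 is a QR.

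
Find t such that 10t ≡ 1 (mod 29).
Since 29 is prime, by Fermat 10^(-1) ≡ 10^{27} ≡ 3 (mod 29). Verify: 10 × 3 = 30 ≡ 1 (mod 29)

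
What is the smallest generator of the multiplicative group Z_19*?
g = 2. Powers: [2, 4, 8, 16, 13, 7, 14, ...] generates all 18 non-zero residues.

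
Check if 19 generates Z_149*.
19^{37} ≡ 1 mod 149 and 37 < 148, so ord_149(19) = 37 ≠ 148 and 19 is not a primitive root.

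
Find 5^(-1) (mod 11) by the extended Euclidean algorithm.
Extended GCD: 5(-2) + 11(1) = 1. So 5^(-1) ≡ -2 ≡ 9 (mod 11). Verify: 5 × 9 = 45 ≡ 1 (mod 11)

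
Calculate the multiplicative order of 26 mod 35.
Powers of 26 mod 35: 26^1≡26, 26^2≡11, 26^3≡6, 26^4≡16, 26^5≡31, 26^6≡1. Order = 6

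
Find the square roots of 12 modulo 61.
The square roots of 12 mod 61 are 16 and 45. Verify: 16² = 256 ≡ 12 (mod 61)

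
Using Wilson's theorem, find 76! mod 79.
(78)! = (76)! × (77) × (78) ≡ -1 (mod 79). So (76)! ≡ -1 × [(78)(77)]^(-1) ≡ 39 (mod 79)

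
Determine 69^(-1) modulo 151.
Since 151 is prime, by Fermat 69^(-1) ≡ 69^{149} ≡ 116 mod 151. Verify: 69 × 116 = 8004 ≡ 1 mod 151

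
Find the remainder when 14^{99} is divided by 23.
By Fermat: 14^{22} ≡ 1 mod 23. 99 = 4×22 + 11. So 14^{99} ≡ 14^{11} ≡ 22 mod 23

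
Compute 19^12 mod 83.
By repeated squaring mod 83: 19^{1}≡19, 19^{2}≡29, 19^{4}≡11, 19^{8}≡38. Then 19^{12} = 19^{8+4} ≡ 38 × 11 ≡ 3 mod 83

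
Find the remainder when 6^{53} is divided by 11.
By Fermat: 6^{10} ≡ 1 (mod 11). 53 = 5×10 + 3. So 6^{53} ≡ 6^{3} ≡ 7 (mod 11)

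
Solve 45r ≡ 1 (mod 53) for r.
Since 53 is prime, by Fermat 45^(-1) ≡ 45^{51} ≡ 33 (mod 53). Verify: 45 × 33 = 1485 ≡ 1 (mod 53)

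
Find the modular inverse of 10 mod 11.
Since 11 is prime, by Fermat 10^(-1) ≡ 10^{9} ≡ 10 (mod 11). Verify: 10 × 10 = 100 ≡ 1 (mod 11)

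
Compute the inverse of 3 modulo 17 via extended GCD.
Extended GCD: 3(6) + 17(-1) = 1. So 3^(-1) ≡ 6 (mod 17). Verify: 3 × 6 = 18 ≡ 1 (mod 17)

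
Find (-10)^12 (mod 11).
Using Fermat: (-10)^{10} ≡ 1 (mod 11). 12 ≡ 2 (mod 10). So (-10)^{12} ≡ (-10)^{2} ≡ 1 (mod 11)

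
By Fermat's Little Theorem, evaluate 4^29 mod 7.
By Fermat: 4^{6} ≡ 1 mod 7. 29 = 4×6 + 5. So 4^{29} ≡ 4^{5} ≡ 2 mod 7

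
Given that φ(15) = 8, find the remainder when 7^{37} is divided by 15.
By Euler: 7^{8} ≡ 1 (mod 15) since gcd(7, 15) = 1. 37 = 4×8 + 5. So 7^{37} ≡ 7^{5} ≡ 7 (mod 15)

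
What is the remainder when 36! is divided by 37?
By Wilson's theorem, (36)! ≡ -1 ≡ 36 (mod 37)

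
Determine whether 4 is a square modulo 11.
By Euler's criterion: 4^{5} ≡ 1 (mod 11). Since this equals 1, 4 is a QR.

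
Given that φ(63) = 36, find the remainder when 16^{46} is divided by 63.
By Euler: 16^{36} ≡ 1 mod 63 since gcd(16, 63) = 1. 46 = 1×36 + 10. So 16^{46} ≡ 16^{10} ≡ 16 mod 63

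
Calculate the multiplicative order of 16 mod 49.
Powers of 16 mod 49: 16^1≡16, 16^2≡11, 16^3≡29, 16^4≡23, 16^5≡25, 16^6≡8, 16^7≡30, 16^8≡39, 16^9≡36, 16^10≡37, 16^11≡4, 16^12≡15, 16^13≡44, 16^14≡18, 16^15≡43, 16^16≡2, 16^17≡32, 16^18≡22, 16^19≡9, 16^20≡46, 16^21≡1. ord_49(16) = 21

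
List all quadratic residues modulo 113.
Squares in Z_113*: {1, 2, 4, 7, 8, 9, 11, 13, 14, 15, 16, 18, 22, 25, 26, 28, 30, 31, 32, 36, 41, 44, 49, 50, 51, 52, 53, 56, 57, 60, 61, 62, 63, 64, 69, 72, 77, 81, 82, 83, 85, 87, 88, 91, 95, 97, 98, 99, 100, 102, 104, 105, 106, 109, 111, 112}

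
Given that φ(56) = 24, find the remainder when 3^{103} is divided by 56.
By Euler: 3^{24} ≡ 1 (mod 56) since gcd(3, 56) = 1. 103 = 4×24 + 7. So 3^{103} ≡ 3^{7} ≡ 3 (mod 56)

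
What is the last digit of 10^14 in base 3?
Using Fermat: 10^{2} ≡ 1 (mod 3). 14 ≡ 0 (mod 2). So 10^{14} ≡ 10^{0} ≡ 1 (mod 3)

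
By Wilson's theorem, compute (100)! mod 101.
By Wilson's theorem, (100)! ≡ -1 ≡ 100 mod 101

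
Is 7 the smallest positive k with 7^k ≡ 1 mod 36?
Powers of 7 mod 36: 7^1≡7, 7^2≡13, 7^3≡19, 7^4≡25, 7^5≡31, 7^6≡1. Already 7^6≡1, so the order is 6 < 7. No, the actual order is 6.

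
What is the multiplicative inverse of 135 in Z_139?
Since 139 is prime, by Fermat 135^(-1) ≡ 135^{137} ≡ 104 mod 139. Verify: 135 × 104 = 14040 ≡ 1 mod 139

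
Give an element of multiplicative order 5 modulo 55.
26 has order 5 mod 55 since 26^{5} ≡ 1 mod 55 and no smaller power works.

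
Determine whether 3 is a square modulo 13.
By Euler's criterion: 3^{6} ≡ 1 (mod 13). Since this equals 1, 3 is a QR.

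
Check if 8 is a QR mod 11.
By Euler's criterion: 8^{5} ≡ 10 (mod 11). Since this equals -1 (≡ 10), 8 is not a QR.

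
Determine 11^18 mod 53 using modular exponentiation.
By repeated squaring mod 53: 11^{1}≡11, 11^{2}≡15, 11^{4}≡13, 11^{8}≡10, 11^{16}≡47. Then 11^{18} = 11^{16+2} ≡ 47 × 15 ≡ 16 mod 53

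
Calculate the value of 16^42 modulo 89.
By repeated squaring mod 89: 16^{1}≡16, 16^{2}≡78, 16^{4}≡32, 16^{8}≡45, 16^{16}≡67, 16^{32}≡39. Then 16^{42} = 16^{32+8+2} ≡ 39 × 45 × 78 ≡ 8 mod 89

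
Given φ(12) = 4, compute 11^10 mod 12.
By Euler: 11^{4} ≡ 1 mod 12 since gcd(11, 12) = 1. 10 = 2×4 + 2. So 11^{10} ≡ 11^{2} ≡ 1 mod 12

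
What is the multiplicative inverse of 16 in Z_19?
Since 19 is prime, by Fermat 16^(-1) ≡ 16^{17} ≡ 6 mod 19. Verify: 16 × 6 = 96 ≡ 1 mod 19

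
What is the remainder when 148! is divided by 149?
By Wilson's theorem, (148)! ≡ -1 ≡ 148 (mod 149)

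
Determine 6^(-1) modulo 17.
Since 17 is prime, by Fermat 6^(-1) ≡ 6^{15} ≡ 3 (mod 17). Verify: 6 × 3 = 18 ≡ 1 (mod 17)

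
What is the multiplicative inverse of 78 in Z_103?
Since 103 is prime, by Fermat 78^(-1) ≡ 78^{101} ≡ 70 mod 103. Verify: 78 × 70 = 5460 ≡ 1 mod 103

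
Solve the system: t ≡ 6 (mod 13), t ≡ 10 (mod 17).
M = 13 × 17 = 221. M₁ = 17, y₁ ≡ 10 (mod 13). M₂ = 13, y₂ ≡ 4 (mod 17). t = 6×17×10 + 10×13×4 ≡ 214 (mod 221)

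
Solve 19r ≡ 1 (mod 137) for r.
Since 137 is prime, by Fermat 19^(-1) ≡ 19^{135} ≡ 101 (mod 137). Verify: 19 × 101 = 1919 ≡ 1 (mod 137)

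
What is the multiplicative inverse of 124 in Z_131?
Since 131 is prime, by Fermat 124^(-1) ≡ 124^{129} ≡ 56 (mod 131). Verify: 124 × 56 = 6944 ≡ 1 (mod 131)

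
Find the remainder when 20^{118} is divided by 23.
By Fermat: 20^{22} ≡ 1 mod 23. 118 = 5×22 + 8. So 20^{118} ≡ 20^{8} ≡ 6 mod 23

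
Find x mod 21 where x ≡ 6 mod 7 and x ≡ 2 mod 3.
M = 7 × 3 = 21. M₁ = 3, y₁ ≡ 5 mod 7. M₂ = 7, y₂ ≡ 1 mod 3. x = 6×3×5 + 2×7×1 ≡ 20 mod 21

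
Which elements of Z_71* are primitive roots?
There are φ(70) = 24 primitive roots mod 71: {7, 11, 13, 21, 22, 28, 31, 33, 35, 42, 44, 47, 52, 53, 55, 56, 59, 61, 62, 63, 65, 67, 68, 69}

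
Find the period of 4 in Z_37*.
Powers of 4 mod 37: 4^1≡4, 4^2≡16, 4^3≡27, 4^4≡34, 4^5≡25, 4^6≡26, 4^7≡30, 4^8≡9, 4^9≡36, 4^10≡33, 4^11≡21, 4^12≡10, 4^13≡3, 4^14≡12, 4^15≡11, 4^16≡7, 4^17≡28, 4^18≡1. So the order of 4 is 18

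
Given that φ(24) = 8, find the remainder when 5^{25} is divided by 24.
By Euler: 5^{8} ≡ 1 mod 24 since gcd(5, 24) = 1. 25 = 3×8 + 1. So 5^{25} ≡ 5^{1} ≡ 5 mod 24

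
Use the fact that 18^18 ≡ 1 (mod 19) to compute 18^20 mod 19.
By Fermat: 18^{18} ≡ 1 (mod 19). So 18^{20} = 18^{18} · 18^{2} ≡ 18^{2} ≡ 1 (mod 19)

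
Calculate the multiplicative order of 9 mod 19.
Powers of 9 mod 19: 9^1≡9, 9^2≡5, 9^3≡7, 9^4≡6, 9^5≡16, 9^6≡11, 9^7≡4, 9^8≡17, 9^9≡1. Order = 9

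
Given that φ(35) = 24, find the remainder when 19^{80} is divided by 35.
By Euler: 19^{24} ≡ 1 (mod 35) since gcd(19, 35) = 1. 80 = 3×24 + 8. So 19^{80} ≡ 19^{8} ≡ 11 (mod 35)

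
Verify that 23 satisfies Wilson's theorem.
(22)! mod 23 = 22. Since this equals -1 (mod 23), Wilson confirms 23 is prime.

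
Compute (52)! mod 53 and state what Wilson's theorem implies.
(52)! mod 53 = 52. Since this equals -1 (mod 53), Wilson confirms 53 is prime.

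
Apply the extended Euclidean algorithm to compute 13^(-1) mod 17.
Extended GCD: 13(4) + 17(-3) = 1. So 13^(-1) ≡ 4 (mod 17). Verify: 13 × 4 = 52 ≡ 1 (mod 17)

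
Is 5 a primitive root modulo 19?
5^{9} ≡ 1 (mod 19) and 9 < 18, so ord_19(5) = 9 ≠ 18 and 5 is not a primitive root.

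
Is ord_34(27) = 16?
Powers of 27 mod 34: 27^1≡27, 27^2≡15, 27^3≡31, 27^4≡21, 27^5≡23, 27^6≡9, 27^7≡5, 27^8≡33, 27^9≡7, 27^10≡19, 27^11≡3, 27^12≡13, 27^13≡11, 27^14≡25, 27^15≡29, 27^16≡1. First k with 27^k≡1 is k=16. Yes, ord_34(27) = 16.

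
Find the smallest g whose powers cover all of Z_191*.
g = 19. For each prime q|190: 19^{95}≡190, 19^{38}≡39, 19^{10}≡52, none ≡ 1, so ord_191(19) = 190 and 19 is a primitive root.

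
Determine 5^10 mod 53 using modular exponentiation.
By repeated squaring (mod 53): 5^{1}≡5, 5^{2}≡25, 5^{4}≡42, 5^{8}≡15. Then 5^{10} = 5^{8+2} ≡ 15 × 25 ≡ 4 (mod 53)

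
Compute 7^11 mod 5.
Using Fermat: 7^{4} ≡ 1 mod 5. 11 ≡ 3 mod 4. So 7^{11} ≡ 7^{3} ≡ 3 mod 5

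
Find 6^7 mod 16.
By repeated squaring mod 16: 6^{1}≡6, 6^{2}≡4, 6^{4}≡0. Then 6^{7} = 6^{4+2+1} ≡ 0 × 4 × 6 ≡ 0 mod 16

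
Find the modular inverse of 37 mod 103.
Since 103 is prime, by Fermat 37^(-1) ≡ 37^{101} ≡ 39 (mod 103). Verify: 37 × 39 = 1443 ≡ 1 (mod 103)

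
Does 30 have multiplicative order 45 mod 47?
Powers of 30 mod 47: 30^1≡30, 30^2≡7, 30^3≡22, 30^4≡2, 30^5≡13, 30^6≡14, 30^7≡44, 30^8≡4, 30^9≡26, 30^10≡28, 30^11≡41, 30^12≡8, 30^13≡5, 30^14≡9, 30^15≡35, 30^16≡16, 30^17≡10, 30^18≡18, 30^19≡23, 30^20≡32, 30^21≡20, 30^22≡36, 30^23≡46, 30^24≡17, 30^25≡40, 30^26≡25, 30^27≡45, 30^28≡34, 30^29≡33, 30^30≡3, 30^31≡43, 30^32≡21, 30^33≡19, 30^34≡6, 30^35≡39, 30^36≡42, 30^37≡38, 30^38≡12, 30^39≡31, 30^40≡37, 30^41≡29, 30^42≡24, 30^43≡15, 30^44≡27, 30^45≡11, 30^46≡1. 30^45≡11≢1, so ord ≠ 45. No, the actual order is 46.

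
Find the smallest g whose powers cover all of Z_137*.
g = 3. Powers: [3, 9, 27, 81, 106, 44, 132, 122, ...] generates all 136 non-zero residues.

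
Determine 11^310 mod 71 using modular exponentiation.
Using Fermat: 11^{70} ≡ 1 mod 71. 310 ≡ 30 mod 70. So 11^{310} ≡ 11^{30} ≡ 37 mod 71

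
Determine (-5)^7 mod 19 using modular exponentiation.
By repeated squaring mod 19: (-5)^{1}≡14, (-5)^{2}≡6, (-5)^{4}≡17. Then (-5)^{7} = (-5)^{4+2+1} ≡ 17 × 6 × 14 ≡ 3 mod 19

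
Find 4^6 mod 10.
By repeated squaring mod 10: 4^{1}≡4, 4^{2}≡6, 4^{4}≡6. Then 4^{6} = 4^{4+2} ≡ 6 × 6 ≡ 6 mod 10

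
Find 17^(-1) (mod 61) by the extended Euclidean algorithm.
Extended GCD: 17(18) + 61(-5) = 1. So 17^(-1) ≡ 18 (mod 61). Verify: 17 × 18 = 306 ≡ 1 (mod 61)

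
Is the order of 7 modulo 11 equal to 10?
Powers of 7 mod 11: 7^1≡7, 7^2≡5, 7^3≡2, 7^4≡3, 7^5≡10, 7^6≡4, 7^7≡6, 7^8≡9, 7^9≡8, 7^10≡1. First k with 7^k≡1 is k=10. Yes, ord_11(7) = 10.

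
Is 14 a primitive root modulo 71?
14^{10} ≡ 1 mod 71 and 10 < 70, so ord_71(14) = 10 ≠ 70 and 14 is not a primitive root.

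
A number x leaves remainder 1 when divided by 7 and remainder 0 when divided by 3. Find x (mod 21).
M = 7 × 3 = 21. M₁ = 3, y₁ ≡ 5 (mod 7). M₂ = 7, y₂ ≡ 1 (mod 3). x = 1×3×5 + 0×7×1 ≡ 15 (mod 21)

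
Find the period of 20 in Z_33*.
Powers of 20 mod 33: 20^1≡20, 20^2≡4, 20^3≡14, 20^4≡16, 20^5≡23, 20^6≡31, 20^7≡26, 20^8≡25, 20^9≡5, 20^10≡1. ord_33(20) = 10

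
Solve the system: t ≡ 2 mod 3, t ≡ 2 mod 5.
M = 3 × 5 = 15. M₁ = 5, y₁ ≡ 2 mod 3. M₂ = 3, y₂ ≡ 2 mod 5. t = 2×5×2 + 2×3×2 ≡ 2 mod 15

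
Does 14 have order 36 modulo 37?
14^{12} ≡ 1 (mod 37) and 12 < 36, so ord_37(14) = 12 ≠ 36 and 14 is not a primitive root.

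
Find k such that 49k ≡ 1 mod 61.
Since 61 is prime, by Fermat 49^(-1) ≡ 49^{59} ≡ 5 mod 61. Verify: 49 × 5 = 245 ≡ 1 mod 61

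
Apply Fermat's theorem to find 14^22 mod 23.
By Fermat's Little Theorem, 14^{22} ≡ 1 mod 23 since 23 is prime and gcd(14, 23) = 1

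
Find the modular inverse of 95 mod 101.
Since 101 is prime, by Fermat 95^(-1) ≡ 95^{99} ≡ 84 (mod 101). Verify: 95 × 84 = 7980 ≡ 1 (mod 101)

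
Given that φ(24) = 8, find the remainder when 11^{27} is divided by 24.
By Euler: 11^{8} ≡ 1 (mod 24) since gcd(11, 24) = 1. 27 = 3×8 + 3. So 11^{27} ≡ 11^{3} ≡ 11 (mod 24)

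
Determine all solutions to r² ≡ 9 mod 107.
The square roots of 9 mod 107 are 3 and 104. Verify: 3² = 9 ≡ 9 mod 107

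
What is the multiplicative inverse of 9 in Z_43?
Since 43 is prime, by Fermat 9^(-1) ≡ 9^{41} ≡ 24 (mod 43). Verify: 9 × 24 = 216 ≡ 1 (mod 43)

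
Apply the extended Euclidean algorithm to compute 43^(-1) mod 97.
Extended GCD: 43(-9) + 97(4) = 1. So 43^(-1) ≡ -9 ≡ 88 (mod 97). Verify: 43 × 88 = 3784 ≡ 1 (mod 97)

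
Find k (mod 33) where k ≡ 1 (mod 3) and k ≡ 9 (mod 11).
M = 3 × 11 = 33. M₁ = 11, y₁ ≡ 2 (mod 3). M₂ = 3, y₂ ≡ 4 (mod 11). k = 1×11×2 + 9×3×4 ≡ 31 (mod 33)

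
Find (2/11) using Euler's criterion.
(2/11) = 2^{5} mod 11 = -1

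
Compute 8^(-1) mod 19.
Since 19 is prime, by Fermat 8^(-1) ≡ 8^{17} ≡ 12 mod 19. Verify: 8 × 12 = 96 ≡ 1 mod 19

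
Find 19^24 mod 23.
Using Fermat: 19^{22} ≡ 1 mod 23. 24 ≡ 2 mod 22. So 19^{24} ≡ 19^{2} ≡ 16 mod 23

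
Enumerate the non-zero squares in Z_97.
Squares in Z_97*: {1, 2, 3, 4, 6, 8, 9, 11, 12, 16, 18, 22, 24, 25, 27, 31, 32, 33, 35, 36, 43, 44, 47, 48, 49, 50, 53, 54, 61, 62, 64, 65, 66, 70, 72, 73, 75, 79, 81, 85, 86, 88, 89, 91, 93, 94, 95, 96}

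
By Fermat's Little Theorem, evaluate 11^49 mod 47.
By Fermat: 11^{46} ≡ 1 (mod 47). So 11^{49} = 11^{46} · 11^{3} ≡ 11^{3} ≡ 15 (mod 47)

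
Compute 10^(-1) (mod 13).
Since 13 is prime, by Fermat 10^(-1) ≡ 10^{11} ≡ 4 (mod 13). Verify: 10 × 4 = 40 ≡ 1 (mod 13)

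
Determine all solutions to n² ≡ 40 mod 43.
The square roots of 40 mod 43 are 13 and 30. Verify: 13² = 169 ≡ 40 mod 43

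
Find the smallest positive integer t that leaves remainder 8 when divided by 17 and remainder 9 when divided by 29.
M = 17 × 29 = 493. M₁ = 29, y₁ ≡ 10 (mod 17). M₂ = 17, y₂ ≡ 12 (mod 29). t = 8×29×10 + 9×17×12 ≡ 212 (mod 493)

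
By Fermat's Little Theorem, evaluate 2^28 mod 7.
By Fermat: 2^{6} ≡ 1 mod 7. 28 = 4×6 + 4. So 2^{28} ≡ 2^{4} ≡ 2 mod 7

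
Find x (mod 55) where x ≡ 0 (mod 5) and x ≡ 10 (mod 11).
M = 5 × 11 = 55. M₁ = 11, y₁ ≡ 1 (mod 5). M₂ = 5, y₂ ≡ 9 (mod 11). x = 0×11×1 + 10×5×9 ≡ 10 (mod 55)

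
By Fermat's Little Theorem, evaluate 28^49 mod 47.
By Fermat: 28^{46} ≡ 1 mod 47. So 28^{49} = 28^{46} · 28^{3} ≡ 28^{3} ≡ 3 mod 47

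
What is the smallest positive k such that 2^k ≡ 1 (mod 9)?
Powers of 2 mod 9: 2^1≡2, 2^2≡4, 2^3≡8, 2^4≡7, 2^5≡5, 2^6≡1. So the order of 2 is 6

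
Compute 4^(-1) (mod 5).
Since 5 is prime, by Fermat 4^(-1) ≡ 4^{3} ≡ 4 (mod 5). Verify: 4 × 4 = 16 ≡ 1 (mod 5)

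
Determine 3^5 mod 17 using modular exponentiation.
By repeated squaring (mod 17): 3^{1}≡3, 3^{2}≡9, 3^{4}≡13. Then 3^{5} = 3^{4+1} ≡ 13 × 3 ≡ 5 (mod 17)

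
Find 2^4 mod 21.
2^{4} = 16 ≡ 16 mod 21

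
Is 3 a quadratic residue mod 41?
By Euler's criterion: 3^{20} ≡ 40 mod 41. Since this equals -1 (≡ 40), 3 is not a QR.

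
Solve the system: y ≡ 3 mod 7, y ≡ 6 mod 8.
M = 7 × 8 = 56. M₁ = 8, y₁ ≡ 1 mod 7. M₂ = 7, y₂ ≡ 7 mod 8. y = 3×8×1 + 6×7×7 ≡ 38 mod 56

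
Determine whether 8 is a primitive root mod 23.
8^{11} ≡ 1 mod 23 and 11 < 22, so ord_23(8) = 11 ≠ 22 and 8 is not a primitive root.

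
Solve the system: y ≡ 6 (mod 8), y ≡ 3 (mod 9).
M = 8 × 9 = 72. M₁ = 9, y₁ ≡ 1 (mod 8). M₂ = 8, y₂ ≡ 8 (mod 9). y = 6×9×1 + 3×8×8 ≡ 30 (mod 72)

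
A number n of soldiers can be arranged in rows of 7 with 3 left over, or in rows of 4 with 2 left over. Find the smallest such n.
M = 7 × 4 = 28. M₁ = 4, y₁ ≡ 2 mod 7. M₂ = 7, y₂ ≡ 3 mod 4. n = 3×4×2 + 2×7×3 ≡ 10 mod 28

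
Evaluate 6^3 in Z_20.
6^{3} = 216 ≡ 16 mod 20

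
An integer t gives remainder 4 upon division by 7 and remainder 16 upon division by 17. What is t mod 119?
M = 7 × 17 = 119. M₁ = 17, y₁ ≡ 5 mod 7. M₂ = 7, y₂ ≡ 5 mod 17. t = 4×17×5 + 16×7×5 ≡ 67 mod 119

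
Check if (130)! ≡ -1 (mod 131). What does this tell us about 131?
(130)! mod 131 = 130. Since this equals -1 (mod 131), Wilson confirms 131 is prime.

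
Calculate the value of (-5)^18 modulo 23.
By repeated squaring (mod 23): (-5)^{1}≡18, (-5)^{2}≡2, (-5)^{4}≡4, (-5)^{8}≡16, (-5)^{16}≡3. Then (-5)^{18} = (-5)^{16+2} ≡ 3 × 2 ≡ 6 (mod 23)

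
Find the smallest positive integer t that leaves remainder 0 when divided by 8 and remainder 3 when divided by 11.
M = 8 × 11 = 88. M₁ = 11, y₁ ≡ 3 mod 8. M₂ = 8, y₂ ≡ 7 mod 11. t = 0×11×3 + 3×8×7 ≡ 80 mod 88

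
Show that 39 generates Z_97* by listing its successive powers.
39^1, 39^2, ..., 39^{96} mod 97: [39, 66, 52, 88, 37, 85, 17, 81, 55, 11, 41, 47, 87, 95, 19, 62, 90, 18, 23, 24, 63, 32, 84, 75, 15, 3, 20, 4, 59, 70, 14, 61, 51, 49, 68, 33, 26, 44, 67, 91, 57, 89, 76, 54, 69, 72, 92, 96, 58, 31, 45, 9, 60, 12, 80, 16, 42, 86, 56, 50, 10, 2, 78, 35, 7, 79, 74, 73, 34, 65, 13, 22, 82, 94, 77, 93, 38, 27, 83, 36, 46, 48, 29, 64, 71, 53, 30, 6, 40, 8, 21, 43, 28, 25, 5, 1]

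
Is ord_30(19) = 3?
Powers of 19 mod 30: 19^1≡19, 19^2≡1. Already 19^2≡1, so the order is 2 < 3. No, the actual order is 2.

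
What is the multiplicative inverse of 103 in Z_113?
Since 113 is prime, by Fermat 103^(-1) ≡ 103^{111} ≡ 79 (mod 113). Verify: 103 × 79 = 8137 ≡ 1 (mod 113)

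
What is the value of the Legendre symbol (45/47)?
(45/47) = 45^{23} mod 47 = -1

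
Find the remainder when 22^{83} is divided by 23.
By Fermat: 22^{22} ≡ 1 (mod 23). 83 = 3×22 + 17. So 22^{83} ≡ 22^{17} ≡ 22 (mod 23)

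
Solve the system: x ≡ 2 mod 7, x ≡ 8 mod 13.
M = 7 × 13 = 91. M₁ = 13, y₁ ≡ 6 mod 7. M₂ = 7, y₂ ≡ 2 mod 13. x = 2×13×6 + 8×7×2 ≡ 86 mod 91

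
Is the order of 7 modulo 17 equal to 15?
Powers of 7 mod 17: 7^1≡7, 7^2≡15, 7^3≡3, 7^4≡4, 7^5≡11, 7^6≡9, 7^7≡12, 7^8≡16, 7^9≡10, 7^10≡2, 7^11≡14, 7^12≡13, 7^13≡6, 7^14≡8, 7^15≡5, 7^16≡1. 7^15≡5≢1, so ord ≠ 15. No, the actual order is 16.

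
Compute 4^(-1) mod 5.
Since 5 is prime, by Fermat 4^(-1) ≡ 4^{3} ≡ 4 mod 5. Verify: 4 × 4 = 16 ≡ 1 mod 5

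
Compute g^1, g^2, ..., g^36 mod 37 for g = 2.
2^1, 2^2, ..., 2^{36} mod 37: [2, 4, 8, 16, 32, 27, 17, 34, 31, 25, 13, 26, 15, 30, 23, 9, 18, 36, 35, 33, 29, 21, 5, 10, 20, 3, 6, 12, 24, 11, 22, 7, 14, 28, 19, 1]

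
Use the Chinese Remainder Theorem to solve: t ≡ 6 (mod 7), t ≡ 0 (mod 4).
M = 7 × 4 = 28. M₁ = 4, y₁ ≡ 2 (mod 7). M₂ = 7, y₂ ≡ 3 (mod 4). t = 6×4×2 + 0×7×3 ≡ 20 (mod 28)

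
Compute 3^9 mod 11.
By repeated squaring mod 11: 3^{1}≡3, 3^{2}≡9, 3^{4}≡4, 3^{8}≡5. Then 3^{9} = 3^{8+1} ≡ 5 × 3 ≡ 4 mod 11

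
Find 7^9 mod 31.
By repeated squaring mod 31: 7^{1}≡7, 7^{2}≡18, 7^{4}≡14, 7^{8}≡10. Then 7^{9} = 7^{8+1} ≡ 10 × 7 ≡ 8 mod 31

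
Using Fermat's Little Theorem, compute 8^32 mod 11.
By Fermat: 8^{10} ≡ 1 (mod 11). 32 = 3×10 + 2. So 8^{32} ≡ 8^{2} ≡ 9 (mod 11)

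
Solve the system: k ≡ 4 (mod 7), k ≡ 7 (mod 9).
M = 7 × 9 = 63. M₁ = 9, y₁ ≡ 4 (mod 7). M₂ = 7, y₂ ≡ 4 (mod 9). k = 4×9×4 + 7×7×4 ≡ 25 (mod 63)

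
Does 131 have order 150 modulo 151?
131^{50} ≡ 1 mod 151 and 50 < 150, so ord_151(131) = 50 ≠ 150 and 131 is not a primitive root.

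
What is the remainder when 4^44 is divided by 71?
By repeated squaring (mod 71): 4^{1}≡4, 4^{2}≡16, 4^{4}≡43, 4^{8}≡3, 4^{16}≡9, 4^{32}≡10. Then 4^{44} = 4^{32+8+4} ≡ 10 × 3 × 43 ≡ 12 (mod 71)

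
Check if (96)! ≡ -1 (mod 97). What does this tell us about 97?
(96)! mod 97 = 96. Since this equals -1 (mod 97), Wilson confirms 97 is prime.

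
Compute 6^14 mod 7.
Using Fermat: 6^{6} ≡ 1 mod 7. 14 ≡ 2 mod 6. So 6^{14} ≡ 6^{2} ≡ 1 mod 7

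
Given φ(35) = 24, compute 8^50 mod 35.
By Euler: 8^{24} ≡ 1 mod 35 since gcd(8, 35) = 1. 50 = 2×24 + 2. So 8^{50} ≡ 8^{2} ≡ 29 mod 35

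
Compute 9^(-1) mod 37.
Since 37 is prime, by Fermat 9^(-1) ≡ 9^{35} ≡ 33 mod 37. Verify: 9 × 33 = 297 ≡ 1 mod 37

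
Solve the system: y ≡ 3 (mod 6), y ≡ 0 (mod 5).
M = 6 × 5 = 30. M₁ = 5, y₁ ≡ 5 (mod 6). M₂ = 6, y₂ ≡ 1 (mod 5). y = 3×5×5 + 0×6×1 ≡ 15 (mod 30)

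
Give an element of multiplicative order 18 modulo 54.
5 has order 18 mod 54 since 5^{18} ≡ 1 (mod 54) and no smaller power works.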